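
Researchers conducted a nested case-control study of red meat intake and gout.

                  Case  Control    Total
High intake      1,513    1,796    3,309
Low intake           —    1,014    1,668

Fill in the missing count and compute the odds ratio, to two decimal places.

The missing cell is in the unexposed row: 1668 − 1014 = 654.
So a = 1513, b = 1796, c = 654, d = 1014.
OR = (a·d)/(b·c) = (1513 × 1014) / (1796 × 654) = 1534182 / 1174584 = 1.30615

1.31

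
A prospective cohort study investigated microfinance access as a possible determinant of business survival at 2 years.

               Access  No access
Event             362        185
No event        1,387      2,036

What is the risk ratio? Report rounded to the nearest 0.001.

Reading the table with exposure as columns: a = 362 (Access, case), b = 1387 (Access, non-case), c = 185 (No access, case), d = 2036.
Risk in exposed = 362/1749 = 0.20698; risk in unexposed = 185/2221 = 0.08330.
RR = 0.20698 / 0.08330 = 2.48482
The risk among the exposed is 2.48 times that among the unexposed.

2.485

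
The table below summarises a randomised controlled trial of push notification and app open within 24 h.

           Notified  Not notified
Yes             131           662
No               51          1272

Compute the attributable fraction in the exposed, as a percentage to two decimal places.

52.44

Reading the table with exposure as columns: a = 131 (Notified, case), b = 51 (Notified, non-case), c = 662 (Not notified, case), d = 1272.
Risk in exposed = 131/182 = 0.71978; risk in unexposed = 662/1934 = 0.34230.
RR = 0.71978/0.34230 = 2.10280
AR% = (RR − 1)/RR × 100 = (2.10280 − 1)/2.10280 × 100 = 52.4444%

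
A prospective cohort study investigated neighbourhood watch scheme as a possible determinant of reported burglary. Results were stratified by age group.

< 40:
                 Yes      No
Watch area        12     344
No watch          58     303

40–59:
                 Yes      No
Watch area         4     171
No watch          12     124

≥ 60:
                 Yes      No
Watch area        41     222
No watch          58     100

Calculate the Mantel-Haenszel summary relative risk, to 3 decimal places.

0.323

RR_MH = Σ(aᵢ·n₀ᵢ/nᵢ) / Σ(cᵢ·n₁ᵢ/nᵢ), with n₁ᵢ = aᵢ+bᵢ (exposed), n₀ᵢ = cᵢ+dᵢ (unexposed), nᵢ = n₁ᵢ+n₀ᵢ.
Stratum 1 (< 40): n₁ = 356, n₀ = 361, n = 717; a·n₀/n = 12·361/717 = 6.0418; c·n₁/n = 58·356/717 = 28.7978
Stratum 2 (40–59): n₁ = 175, n₀ = 136, n = 311; a·n₀/n = 4·136/311 = 1.7492; c·n₁/n = 12·175/311 = 6.7524
Stratum 3 (≥ 60): n₁ = 263, n₀ = 158, n = 421; a·n₀/n = 41·158/421 = 15.3872; c·n₁/n = 58·263/421 = 36.2328
RR_MH = (6.0418 + 1.7492 + 15.3872) / (28.7978 + 6.7524 + 36.2328) = 23.1782 / 71.7830 = 0.32289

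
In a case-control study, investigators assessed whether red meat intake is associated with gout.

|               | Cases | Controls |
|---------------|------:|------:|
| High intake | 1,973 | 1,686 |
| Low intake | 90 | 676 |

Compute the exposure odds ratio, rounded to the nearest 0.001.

8.790

Cells: a = 1973, b = 1686, c = 90, d = 676.
OR = (a·d)/(b·c) = (1973 × 676) / (1686 × 90) = 1333748 / 151740 = 8.78969
The odds of gout are about 8.79 times as high in the high intake group.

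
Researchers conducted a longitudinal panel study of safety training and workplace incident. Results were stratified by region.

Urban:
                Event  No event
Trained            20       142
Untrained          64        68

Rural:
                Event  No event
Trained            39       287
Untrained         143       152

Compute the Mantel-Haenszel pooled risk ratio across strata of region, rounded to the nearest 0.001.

0.249

RR_MH = Σ(aᵢ·n₀ᵢ/nᵢ) / Σ(cᵢ·n₁ᵢ/nᵢ), with n₁ᵢ = aᵢ+bᵢ (exposed), n₀ᵢ = cᵢ+dᵢ (unexposed), nᵢ = n₁ᵢ+n₀ᵢ.
Stratum 1 (Urban): n₁ = 162, n₀ = 132, n = 294; a·n₀/n = 20·132/294 = 8.9796; c·n₁/n = 64·162/294 = 35.2653
Stratum 2 (Rural): n₁ = 326, n₀ = 295, n = 621; a·n₀/n = 39·295/621 = 18.5266; c·n₁/n = 143·326/621 = 75.0692
RR_MH = (8.9796 + 18.5266) / (35.2653 + 75.0692) = 27.5062 / 110.3345 = 0.24930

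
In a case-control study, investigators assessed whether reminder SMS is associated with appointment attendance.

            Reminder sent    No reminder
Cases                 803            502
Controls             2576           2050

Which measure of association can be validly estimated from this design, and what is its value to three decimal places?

1.273

Reading the table with exposure as columns: a = 803 (Reminder sent, case), b = 2576 (Reminder sent, non-case), c = 502 (No reminder, case), d = 2050.
This is a case-control study: participants were sampled on outcome status, so risks in the source population cannot be estimated directly — relative risk is not valid here. The odds ratio is the appropriate measure.
OR = (a·d)/(b·c) = (803 × 2050) / (2576 × 502) = 1646150 / 1293152 = 1.27297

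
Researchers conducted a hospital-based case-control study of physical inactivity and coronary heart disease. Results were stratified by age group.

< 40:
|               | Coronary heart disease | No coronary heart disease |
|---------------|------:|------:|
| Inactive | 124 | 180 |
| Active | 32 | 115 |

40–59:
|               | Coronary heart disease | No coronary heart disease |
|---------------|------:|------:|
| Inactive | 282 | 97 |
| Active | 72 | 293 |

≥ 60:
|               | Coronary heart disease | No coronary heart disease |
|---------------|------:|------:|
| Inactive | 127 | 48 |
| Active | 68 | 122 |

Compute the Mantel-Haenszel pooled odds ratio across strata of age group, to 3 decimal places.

5.952

OR_MH = Σ(aᵢdᵢ/nᵢ) / Σ(bᵢcᵢ/nᵢ), where nᵢ is the stratum total.
Stratum 1 (< 40): n = 451; a·d/n = 124·115/451 = 31.6186; b·c/n = 180·32/451 = 12.7716
Stratum 2 (40–59): n = 744; a·d/n = 282·293/744 = 111.0565; b·c/n = 97·72/744 = 9.3871
Stratum 3 (≥ 60): n = 365; a·d/n = 127·122/365 = 42.4493; b·c/n = 48·68/365 = 8.9425
OR_MH = (31.6186 + 111.0565 + 42.4493) / (12.7716 + 9.3871 + 8.9425) = 185.1244 / 31.1012 = 5.95233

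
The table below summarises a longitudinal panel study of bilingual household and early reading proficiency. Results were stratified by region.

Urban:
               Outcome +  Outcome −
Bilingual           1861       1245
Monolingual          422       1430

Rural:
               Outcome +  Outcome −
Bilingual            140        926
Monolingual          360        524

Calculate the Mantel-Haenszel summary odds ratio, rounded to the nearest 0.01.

OR_MH = Σ(aᵢdᵢ/nᵢ) / Σ(bᵢcᵢ/nᵢ), where nᵢ is the stratum total.
Stratum 1 (Urban): n = 4958; a·d/n = 1861·1430/4958 = 536.7547; b·c/n = 1245·422/4958 = 105.9681
Stratum 2 (Rural): n = 1950; a·d/n = 140·524/1950 = 37.6205; b·c/n = 926·360/1950 = 170.9538
OR_MH = (536.7547 + 37.6205) / (105.9681 + 170.9538) = 574.3753 / 276.9220 = 2.07414

2.07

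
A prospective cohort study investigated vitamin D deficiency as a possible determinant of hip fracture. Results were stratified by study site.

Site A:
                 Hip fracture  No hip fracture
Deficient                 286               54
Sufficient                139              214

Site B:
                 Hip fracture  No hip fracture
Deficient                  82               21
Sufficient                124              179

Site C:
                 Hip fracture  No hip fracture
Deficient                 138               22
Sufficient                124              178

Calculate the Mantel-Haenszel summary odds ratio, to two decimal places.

OR_MH = Σ(aᵢdᵢ/nᵢ) / Σ(bᵢcᵢ/nᵢ), where nᵢ is the stratum total.
Stratum 1 (Site A): n = 693; a·d/n = 286·214/693 = 88.3175; b·c/n = 54·139/693 = 10.8312
Stratum 2 (Site B): n = 406; a·d/n = 82·179/406 = 36.1527; b·c/n = 21·124/406 = 6.4138
Stratum 3 (Site C): n = 462; a·d/n = 138·178/462 = 53.1688; b·c/n = 22·124/462 = 5.9048
OR_MH = (88.3175 + 36.1527 + 53.1688) / (10.8312 + 6.4138 + 5.9048) = 177.6390 / 23.1497 = 7.67348

7.67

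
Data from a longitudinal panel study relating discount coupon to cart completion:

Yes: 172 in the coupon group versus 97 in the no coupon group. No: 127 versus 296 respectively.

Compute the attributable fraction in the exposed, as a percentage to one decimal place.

57.1

From the description: a = 172, b = 127, c = 97, d = 296.
Risk in exposed = 172/299 = 0.57525; risk in unexposed = 97/393 = 0.24682.
RR = 0.57525/0.24682 = 2.33066
AR% = (RR − 1)/RR × 100 = (2.33066 − 1)/2.33066 × 100 = 57.0936%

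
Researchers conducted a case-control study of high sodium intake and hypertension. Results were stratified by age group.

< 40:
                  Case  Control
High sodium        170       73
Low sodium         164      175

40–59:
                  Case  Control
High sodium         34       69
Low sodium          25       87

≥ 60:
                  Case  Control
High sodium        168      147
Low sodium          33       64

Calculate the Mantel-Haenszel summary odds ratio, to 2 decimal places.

OR_MH = Σ(aᵢdᵢ/nᵢ) / Σ(bᵢcᵢ/nᵢ), where nᵢ is the stratum total.
Stratum 1 (< 40): n = 582; a·d/n = 170·175/582 = 51.1168; b·c/n = 73·164/582 = 20.5704
Stratum 2 (40–59): n = 215; a·d/n = 34·87/215 = 13.7581; b·c/n = 69·25/215 = 8.0233
Stratum 3 (≥ 60): n = 412; a·d/n = 168·64/412 = 26.0971; b·c/n = 147·33/412 = 11.7743
OR_MH = (51.1168 + 13.7581 + 26.0971) / (20.5704 + 8.0233 + 11.7743) = 90.9721 / 40.3680 = 2.25357

2.25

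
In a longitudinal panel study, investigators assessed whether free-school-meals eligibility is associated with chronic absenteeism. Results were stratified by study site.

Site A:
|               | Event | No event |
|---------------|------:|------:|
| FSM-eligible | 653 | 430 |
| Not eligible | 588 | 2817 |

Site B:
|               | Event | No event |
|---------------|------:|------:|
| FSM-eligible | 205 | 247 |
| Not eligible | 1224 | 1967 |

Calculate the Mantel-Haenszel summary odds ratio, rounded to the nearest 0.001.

OR_MH = Σ(aᵢdᵢ/nᵢ) / Σ(bᵢcᵢ/nᵢ), where nᵢ is the stratum total.
Stratum 1 (Site A): n = 4488; a·d/n = 653·2817/4488 = 409.8710; b·c/n = 430·588/4488 = 56.3369
Stratum 2 (Site B): n = 3643; a·d/n = 205·1967/3643 = 110.6876; b·c/n = 247·1224/3643 = 82.9887
OR_MH = (409.8710 + 110.6876) / (56.3369 + 82.9887) = 520.5586 / 139.3256 = 3.73627

3.736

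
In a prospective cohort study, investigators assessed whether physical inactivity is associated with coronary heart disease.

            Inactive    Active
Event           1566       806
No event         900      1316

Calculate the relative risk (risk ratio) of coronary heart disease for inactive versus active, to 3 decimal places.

1.672

Reading the table with exposure as columns: a = 1566 (Inactive, case), b = 900 (Inactive, non-case), c = 806 (Active, case), d = 1316.
Risk in exposed = 1566/2466 = 0.63504; risk in unexposed = 806/2122 = 0.37983.
RR = 0.63504 / 0.37983 = 1.67190
The risk among the exposed is 1.67 times that among the unexposed.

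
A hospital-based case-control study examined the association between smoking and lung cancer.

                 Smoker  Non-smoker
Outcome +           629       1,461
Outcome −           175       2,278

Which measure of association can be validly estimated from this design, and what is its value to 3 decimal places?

Reading the table with exposure as columns: a = 629 (Smoker, case), b = 175 (Smoker, non-case), c = 1461 (Non-smoker, case), d = 2278.
This is a hospital-based case-control study: participants were sampled on outcome status, so risks in the source population cannot be estimated directly — relative risk is not valid here. The odds ratio is the appropriate measure.
OR = (a·d)/(b·c) = (629 × 2278) / (175 × 1461) = 1432862 / 255675 = 5.60423

5.604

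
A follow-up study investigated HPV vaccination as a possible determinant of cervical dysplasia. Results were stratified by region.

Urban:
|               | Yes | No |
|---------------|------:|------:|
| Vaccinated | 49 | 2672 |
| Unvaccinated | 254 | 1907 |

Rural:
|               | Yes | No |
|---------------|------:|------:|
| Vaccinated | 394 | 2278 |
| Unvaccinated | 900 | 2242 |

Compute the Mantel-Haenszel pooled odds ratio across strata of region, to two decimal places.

0.35

OR_MH = Σ(aᵢdᵢ/nᵢ) / Σ(bᵢcᵢ/nᵢ), where nᵢ is the stratum total.
Stratum 1 (Urban): n = 4882; a·d/n = 49·1907/4882 = 19.1403; b·c/n = 2672·254/4882 = 139.0184
Stratum 2 (Rural): n = 5814; a·d/n = 394·2242/5814 = 151.9346; b·c/n = 2278·900/5814 = 352.6316
OR_MH = (19.1403 + 151.9346) / (139.0184 + 352.6316) = 171.0750 / 491.6500 = 0.34796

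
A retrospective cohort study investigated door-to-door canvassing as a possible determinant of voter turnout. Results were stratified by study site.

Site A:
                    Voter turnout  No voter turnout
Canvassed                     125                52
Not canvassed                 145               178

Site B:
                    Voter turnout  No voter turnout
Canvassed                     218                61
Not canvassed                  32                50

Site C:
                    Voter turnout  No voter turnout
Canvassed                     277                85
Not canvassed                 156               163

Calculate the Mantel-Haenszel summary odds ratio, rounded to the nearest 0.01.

3.53

OR_MH = Σ(aᵢdᵢ/nᵢ) / Σ(bᵢcᵢ/nᵢ), where nᵢ is the stratum total.
Stratum 1 (Site A): n = 500; a·d/n = 125·178/500 = 44.5000; b·c/n = 52·145/500 = 15.0800
Stratum 2 (Site B): n = 361; a·d/n = 218·50/361 = 30.1939; b·c/n = 61·32/361 = 5.4072
Stratum 3 (Site C): n = 681; a·d/n = 277·163/681 = 66.3010; b·c/n = 85·156/681 = 19.4714
OR_MH = (44.5000 + 30.1939 + 66.3010) / (15.0800 + 5.4072 + 19.4714) = 140.9949 / 39.9586 = 3.52853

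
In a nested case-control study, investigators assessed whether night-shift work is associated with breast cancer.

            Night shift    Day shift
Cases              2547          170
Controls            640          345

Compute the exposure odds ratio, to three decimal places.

8.076

Reading the table with exposure as columns: a = 2547 (Night shift, case), b = 640 (Night shift, non-case), c = 170 (Day shift, case), d = 345.
OR = (a·d)/(b·c) = (2547 × 345) / (640 × 170) = 878715 / 108800 = 8.07642
The odds of breast cancer are about 8.08 times as high in the night shift group.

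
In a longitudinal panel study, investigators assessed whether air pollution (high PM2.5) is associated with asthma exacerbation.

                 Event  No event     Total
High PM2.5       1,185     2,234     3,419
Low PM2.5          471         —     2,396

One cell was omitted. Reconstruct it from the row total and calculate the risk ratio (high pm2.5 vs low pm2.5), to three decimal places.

The missing cell is in the unexposed row: 2396 − 471 = 1925.
So a = 1185, b = 2234, c = 471, d = 1925.
RR = [a/(a+b)] / [c/(c+d)] = (1185/3419) / (471/2396) = 0.34659/0.19658 = 1.76313

1.763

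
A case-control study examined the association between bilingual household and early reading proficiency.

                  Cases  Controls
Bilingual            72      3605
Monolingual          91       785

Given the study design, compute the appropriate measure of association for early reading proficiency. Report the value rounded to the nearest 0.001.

0.172

Cells: a = 72, b = 3605, c = 91, d = 785.
This is a case-control study: participants were sampled on outcome status, so risks in the source population cannot be estimated directly — relative risk is not valid here. The odds ratio is the appropriate measure.
OR = (a·d)/(b·c) = (72 × 785) / (3605 × 91) = 56520 / 328055 = 0.17229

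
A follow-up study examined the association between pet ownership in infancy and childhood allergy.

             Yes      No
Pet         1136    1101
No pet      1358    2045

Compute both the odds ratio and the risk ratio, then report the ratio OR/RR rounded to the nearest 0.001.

Cells: a = 1136, b = 1101, c = 1358, d = 2045.
OR = (1136·2045)/(1101·1358) = 2323120/1495158 = 1.55376
Risk in exposed = 1136/2237 = 0.50782; risk in unexposed = 1358/3403 = 0.39906; RR = 1.27255
OR/RR = 1.55376 / 1.27255 = 1.22098
The outcome is not rare, so the OR lies further from 1 than the RR.

1.221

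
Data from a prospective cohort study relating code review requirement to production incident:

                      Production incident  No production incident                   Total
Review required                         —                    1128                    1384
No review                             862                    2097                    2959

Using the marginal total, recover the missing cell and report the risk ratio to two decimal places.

The missing cell is in the exposed row: 1384 − 1128 = 256.
So a = 256, b = 1128, c = 862, d = 2097.
RR = [a/(a+b)] / [c/(c+d)] = (256/1384) / (862/2959) = 0.18497/0.29131 = 0.63495

0.63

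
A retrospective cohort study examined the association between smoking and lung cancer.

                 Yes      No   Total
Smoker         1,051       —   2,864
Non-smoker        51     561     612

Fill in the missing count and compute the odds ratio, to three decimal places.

6.377

The missing cell is in the exposed row: 2864 − 1051 = 1813.
So a = 1051, b = 1813, c = 51, d = 561.
OR = (a·d)/(b·c) = (1051 × 561) / (1813 × 51) = 589611 / 92463 = 6.37672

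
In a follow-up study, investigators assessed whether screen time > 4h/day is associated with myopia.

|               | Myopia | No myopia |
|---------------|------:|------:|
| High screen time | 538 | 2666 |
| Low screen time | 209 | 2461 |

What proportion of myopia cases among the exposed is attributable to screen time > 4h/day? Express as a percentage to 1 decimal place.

Cells: a = 538, b = 2666, c = 209, d = 2461.
Risk in exposed = 538/3204 = 0.16792; risk in unexposed = 209/2670 = 0.07828.
RR = 0.16792/0.07828 = 2.14514
AR% = (RR − 1)/RR × 100 = (2.14514 − 1)/2.14514 × 100 = 53.3829%

53.4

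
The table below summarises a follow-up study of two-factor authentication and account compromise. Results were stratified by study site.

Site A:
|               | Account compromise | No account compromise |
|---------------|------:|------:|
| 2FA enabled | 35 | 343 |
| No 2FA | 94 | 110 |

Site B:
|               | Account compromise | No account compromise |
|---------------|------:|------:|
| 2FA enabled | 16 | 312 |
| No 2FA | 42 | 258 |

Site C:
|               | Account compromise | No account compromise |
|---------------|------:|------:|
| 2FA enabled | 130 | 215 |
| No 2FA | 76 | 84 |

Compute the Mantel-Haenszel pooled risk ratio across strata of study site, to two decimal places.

0.45

RR_MH = Σ(aᵢ·n₀ᵢ/nᵢ) / Σ(cᵢ·n₁ᵢ/nᵢ), with n₁ᵢ = aᵢ+bᵢ (exposed), n₀ᵢ = cᵢ+dᵢ (unexposed), nᵢ = n₁ᵢ+n₀ᵢ.
Stratum 1 (Site A): n₁ = 378, n₀ = 204, n = 582; a·n₀/n = 35·204/582 = 12.2680; c·n₁/n = 94·378/582 = 61.0515
Stratum 2 (Site B): n₁ = 328, n₀ = 300, n = 628; a·n₀/n = 16·300/628 = 7.6433; c·n₁/n = 42·328/628 = 21.9363
Stratum 3 (Site C): n₁ = 345, n₀ = 160, n = 505; a·n₀/n = 130·160/505 = 41.1881; c·n₁/n = 76·345/505 = 51.9208
RR_MH = (12.2680 + 7.6433 + 41.1881) / (61.0515 + 21.9363 + 51.9208) = 61.0995 / 134.9086 = 0.45290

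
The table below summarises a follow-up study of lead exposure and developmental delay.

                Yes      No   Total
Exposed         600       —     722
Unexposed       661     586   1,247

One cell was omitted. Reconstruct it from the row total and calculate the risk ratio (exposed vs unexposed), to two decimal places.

1.57

The missing cell is in the exposed row: 722 − 600 = 122.
So a = 600, b = 122, c = 661, d = 586.
RR = [a/(a+b)] / [c/(c+d)] = (600/722) / (661/1247) = 0.83102/0.53007 = 1.56776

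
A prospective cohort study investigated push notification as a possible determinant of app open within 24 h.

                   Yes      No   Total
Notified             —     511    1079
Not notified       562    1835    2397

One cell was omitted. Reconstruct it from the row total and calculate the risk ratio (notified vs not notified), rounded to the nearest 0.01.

2.25

The missing cell is in the exposed row: 1079 − 511 = 568.
So a = 568, b = 511, c = 562, d = 1835.
RR = [a/(a+b)] / [c/(c+d)] = (568/1079) / (562/2397) = 0.52641/0.23446 = 2.24522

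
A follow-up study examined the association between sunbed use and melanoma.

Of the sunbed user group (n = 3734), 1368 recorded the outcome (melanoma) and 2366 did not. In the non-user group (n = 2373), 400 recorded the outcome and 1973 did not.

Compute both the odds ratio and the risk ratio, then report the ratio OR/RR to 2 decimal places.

1.31

From the description: a = 1368, b = 2366, c = 400, d = 1973.
OR = (1368·1973)/(2366·400) = 2699064/946400 = 2.85193
Risk in exposed = 1368/3734 = 0.36636; risk in unexposed = 400/2373 = 0.16856; RR = 2.17345
OR/RR = 2.85193 / 2.17345 = 1.31217
The outcome is not rare, so the OR lies further from 1 than the RR.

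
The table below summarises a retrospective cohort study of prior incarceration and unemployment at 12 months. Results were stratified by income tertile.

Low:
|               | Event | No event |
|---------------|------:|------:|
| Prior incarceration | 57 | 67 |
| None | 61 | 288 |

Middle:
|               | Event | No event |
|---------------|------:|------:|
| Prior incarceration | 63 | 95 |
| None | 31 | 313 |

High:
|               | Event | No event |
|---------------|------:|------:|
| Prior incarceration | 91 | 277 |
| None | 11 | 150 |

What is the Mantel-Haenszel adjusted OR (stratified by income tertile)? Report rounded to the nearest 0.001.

4.924

OR_MH = Σ(aᵢdᵢ/nᵢ) / Σ(bᵢcᵢ/nᵢ), where nᵢ is the stratum total.
Stratum 1 (Low): n = 473; a·d/n = 57·288/473 = 34.7061; b·c/n = 67·61/473 = 8.6406
Stratum 2 (Middle): n = 502; a·d/n = 63·313/502 = 39.2809; b·c/n = 95·31/502 = 5.8665
Stratum 3 (High): n = 529; a·d/n = 91·150/529 = 25.8034; b·c/n = 277·11/529 = 5.7599
OR_MH = (34.7061 + 39.2809 + 25.8034) / (8.6406 + 5.8665 + 5.7599) = 99.7904 / 20.2671 = 4.92378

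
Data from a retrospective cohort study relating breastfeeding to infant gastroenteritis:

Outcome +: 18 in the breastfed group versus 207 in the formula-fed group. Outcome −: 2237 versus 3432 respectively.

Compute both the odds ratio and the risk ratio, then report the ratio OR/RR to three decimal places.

From the description: a = 18, b = 2237, c = 207, d = 3432.
OR = (18·3432)/(2237·207) = 61776/463059 = 0.13341
Risk in exposed = 18/2255 = 0.00798; risk in unexposed = 207/3639 = 0.05688; RR = 0.14033
OR/RR = 0.13341 / 0.14033 = 0.95071
The outcome is rare in both groups, so OR ≈ RR (ratio near 1).

0.951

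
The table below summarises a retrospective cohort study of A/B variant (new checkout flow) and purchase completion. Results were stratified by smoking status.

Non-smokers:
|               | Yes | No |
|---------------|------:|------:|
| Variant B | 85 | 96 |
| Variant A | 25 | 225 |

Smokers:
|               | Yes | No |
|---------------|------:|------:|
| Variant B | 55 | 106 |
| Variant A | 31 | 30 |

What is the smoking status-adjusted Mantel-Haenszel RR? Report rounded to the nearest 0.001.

RR_MH = Σ(aᵢ·n₀ᵢ/nᵢ) / Σ(cᵢ·n₁ᵢ/nᵢ), with n₁ᵢ = aᵢ+bᵢ (exposed), n₀ᵢ = cᵢ+dᵢ (unexposed), nᵢ = n₁ᵢ+n₀ᵢ.
Stratum 1 (Non-smokers): n₁ = 181, n₀ = 250, n = 431; a·n₀/n = 85·250/431 = 49.3039; c·n₁/n = 25·181/431 = 10.4988
Stratum 2 (Smokers): n₁ = 161, n₀ = 61, n = 222; a·n₀/n = 55·61/222 = 15.1126; c·n₁/n = 31·161/222 = 22.4820
RR_MH = (49.3039 + 15.1126) / (10.4988 + 22.4820) = 64.4166 / 32.9808 = 1.95315

1.953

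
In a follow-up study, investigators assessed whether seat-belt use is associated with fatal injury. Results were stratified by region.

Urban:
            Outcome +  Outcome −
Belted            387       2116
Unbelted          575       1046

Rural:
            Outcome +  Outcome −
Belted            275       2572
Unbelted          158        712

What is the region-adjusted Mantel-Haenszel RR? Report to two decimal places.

RR_MH = Σ(aᵢ·n₀ᵢ/nᵢ) / Σ(cᵢ·n₁ᵢ/nᵢ), with n₁ᵢ = aᵢ+bᵢ (exposed), n₀ᵢ = cᵢ+dᵢ (unexposed), nᵢ = n₁ᵢ+n₀ᵢ.
Stratum 1 (Urban): n₁ = 2503, n₀ = 1621, n = 4124; a·n₀/n = 387·1621/4124 = 152.1161; c·n₁/n = 575·2503/4124 = 348.9876
Stratum 2 (Rural): n₁ = 2847, n₀ = 870, n = 3717; a·n₀/n = 275·870/3717 = 64.3664; c·n₁/n = 158·2847/3717 = 121.0186
RR_MH = (152.1161 + 64.3664) / (348.9876 + 121.0186) = 216.4826 / 470.0062 = 0.46060

0.46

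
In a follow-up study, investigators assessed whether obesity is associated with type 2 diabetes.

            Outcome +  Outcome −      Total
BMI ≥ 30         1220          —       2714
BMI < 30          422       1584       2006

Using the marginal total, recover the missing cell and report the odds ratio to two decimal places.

3.07

The missing cell is in the exposed row: 2714 − 1220 = 1494.
So a = 1220, b = 1494, c = 422, d = 1584.
OR = (a·d)/(b·c) = (1220 × 1584) / (1494 × 422) = 1932480 / 630468 = 3.06515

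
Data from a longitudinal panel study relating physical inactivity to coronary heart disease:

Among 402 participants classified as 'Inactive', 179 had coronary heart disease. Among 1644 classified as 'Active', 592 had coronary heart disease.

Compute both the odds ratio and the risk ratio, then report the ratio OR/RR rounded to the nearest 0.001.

1.154

From the description: a = 179, b = 223, c = 592, d = 1052.
OR = (179·1052)/(223·592) = 188308/132016 = 1.42640
Risk in exposed = 179/402 = 0.44527; risk in unexposed = 592/1644 = 0.36010; RR = 1.23654
OR/RR = 1.42640 / 1.23654 = 1.15355
The outcome is not rare, so the OR lies further from 1 than the RR.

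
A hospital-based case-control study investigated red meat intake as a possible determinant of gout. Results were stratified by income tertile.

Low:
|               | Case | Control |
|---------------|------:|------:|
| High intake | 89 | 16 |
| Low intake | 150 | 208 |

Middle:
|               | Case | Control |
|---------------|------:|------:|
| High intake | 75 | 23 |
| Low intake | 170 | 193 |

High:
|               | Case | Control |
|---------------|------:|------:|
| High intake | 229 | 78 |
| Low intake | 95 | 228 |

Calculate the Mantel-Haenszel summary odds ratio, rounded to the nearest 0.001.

OR_MH = Σ(aᵢdᵢ/nᵢ) / Σ(bᵢcᵢ/nᵢ), where nᵢ is the stratum total.
Stratum 1 (Low): n = 463; a·d/n = 89·208/463 = 39.9827; b·c/n = 16·150/463 = 5.1836
Stratum 2 (Middle): n = 461; a·d/n = 75·193/461 = 31.3991; b·c/n = 23·170/461 = 8.4816
Stratum 3 (High): n = 630; a·d/n = 229·228/630 = 82.8762; b·c/n = 78·95/630 = 11.7619
OR_MH = (39.9827 + 31.3991 + 82.8762) / (5.1836 + 8.4816 + 11.7619) = 154.2580 / 25.4271 = 6.06669

6.067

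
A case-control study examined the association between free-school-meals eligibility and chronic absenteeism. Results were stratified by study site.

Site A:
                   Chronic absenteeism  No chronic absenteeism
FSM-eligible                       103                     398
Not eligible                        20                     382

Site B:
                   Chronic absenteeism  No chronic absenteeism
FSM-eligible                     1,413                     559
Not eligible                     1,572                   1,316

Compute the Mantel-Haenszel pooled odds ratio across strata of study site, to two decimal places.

OR_MH = Σ(aᵢdᵢ/nᵢ) / Σ(bᵢcᵢ/nᵢ), where nᵢ is the stratum total.
Stratum 1 (Site A): n = 903; a·d/n = 103·382/903 = 43.5725; b·c/n = 398·20/903 = 8.8151
Stratum 2 (Site B): n = 4860; a·d/n = 1413·1316/4860 = 382.6148; b·c/n = 559·1572/4860 = 180.8123
OR_MH = (43.5725 + 382.6148) / (8.8151 + 180.8123) = 426.1874 / 189.6274 = 2.24750

2.25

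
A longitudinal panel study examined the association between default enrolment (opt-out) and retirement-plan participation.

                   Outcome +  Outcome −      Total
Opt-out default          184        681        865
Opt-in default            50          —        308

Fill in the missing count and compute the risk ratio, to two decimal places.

1.31

The missing cell is in the unexposed row: 308 − 50 = 258.
So a = 184, b = 681, c = 50, d = 258.
RR = [a/(a+b)] / [c/(c+d)] = (184/865) / (50/308) = 0.21272/0.16234 = 1.31034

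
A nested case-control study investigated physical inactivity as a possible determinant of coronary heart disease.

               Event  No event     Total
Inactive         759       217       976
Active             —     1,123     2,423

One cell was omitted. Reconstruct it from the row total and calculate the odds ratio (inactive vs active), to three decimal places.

The missing cell is in the unexposed row: 2423 − 1123 = 1300.
So a = 759, b = 217, c = 1300, d = 1123.
OR = (a·d)/(b·c) = (759 × 1123) / (217 × 1300) = 852357 / 282100 = 3.02147

3.021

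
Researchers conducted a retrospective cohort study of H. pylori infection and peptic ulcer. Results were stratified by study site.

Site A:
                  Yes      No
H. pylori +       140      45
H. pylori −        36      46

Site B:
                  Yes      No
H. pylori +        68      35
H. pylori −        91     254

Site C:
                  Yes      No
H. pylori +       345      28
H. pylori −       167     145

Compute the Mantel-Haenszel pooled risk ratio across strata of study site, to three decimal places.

1.846

RR_MH = Σ(aᵢ·n₀ᵢ/nᵢ) / Σ(cᵢ·n₁ᵢ/nᵢ), with n₁ᵢ = aᵢ+bᵢ (exposed), n₀ᵢ = cᵢ+dᵢ (unexposed), nᵢ = n₁ᵢ+n₀ᵢ.
Stratum 1 (Site A): n₁ = 185, n₀ = 82, n = 267; a·n₀/n = 140·82/267 = 42.9963; c·n₁/n = 36·185/267 = 24.9438
Stratum 2 (Site B): n₁ = 103, n₀ = 345, n = 448; a·n₀/n = 68·345/448 = 52.3661; c·n₁/n = 91·103/448 = 20.9219
Stratum 3 (Site C): n₁ = 373, n₀ = 312, n = 685; a·n₀/n = 345·312/685 = 157.1387; c·n₁/n = 167·373/685 = 90.9358
RR_MH = (42.9963 + 52.3661 + 157.1387) / (24.9438 + 20.9219 + 90.9358) = 252.5010 / 136.8015 = 1.84575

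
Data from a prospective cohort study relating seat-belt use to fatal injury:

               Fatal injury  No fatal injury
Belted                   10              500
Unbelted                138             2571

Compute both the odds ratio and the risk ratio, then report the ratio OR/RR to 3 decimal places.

0.968

Cells: a = 10, b = 500, c = 138, d = 2571.
OR = (10·2571)/(500·138) = 25710/69000 = 0.37261
Risk in exposed = 10/510 = 0.01961; risk in unexposed = 138/2709 = 0.05094; RR = 0.38491
OR/RR = 0.37261 / 0.38491 = 0.96804
The outcome is rare in both groups, so OR ≈ RR (ratio near 1).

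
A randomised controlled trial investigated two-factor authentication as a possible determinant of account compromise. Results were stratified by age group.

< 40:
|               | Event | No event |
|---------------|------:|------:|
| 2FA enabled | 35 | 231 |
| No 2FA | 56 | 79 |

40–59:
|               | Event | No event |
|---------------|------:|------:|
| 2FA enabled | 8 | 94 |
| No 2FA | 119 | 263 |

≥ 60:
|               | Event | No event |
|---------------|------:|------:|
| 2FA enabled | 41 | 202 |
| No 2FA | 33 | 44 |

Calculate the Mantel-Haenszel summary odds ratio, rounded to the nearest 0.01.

OR_MH = Σ(aᵢdᵢ/nᵢ) / Σ(bᵢcᵢ/nᵢ), where nᵢ is the stratum total.
Stratum 1 (< 40): n = 401; a·d/n = 35·79/401 = 6.8953; b·c/n = 231·56/401 = 32.2594
Stratum 2 (40–59): n = 484; a·d/n = 8·263/484 = 4.3471; b·c/n = 94·119/484 = 23.1116
Stratum 3 (≥ 60): n = 320; a·d/n = 41·44/320 = 5.6375; b·c/n = 202·33/320 = 20.8313
OR_MH = (6.8953 + 4.3471 + 5.6375) / (32.2594 + 23.1116 + 20.8313) = 16.8799 / 76.2022 = 0.22151

0.22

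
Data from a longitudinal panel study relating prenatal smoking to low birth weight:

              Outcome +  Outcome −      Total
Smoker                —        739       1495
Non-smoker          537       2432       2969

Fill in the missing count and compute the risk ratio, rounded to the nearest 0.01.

2.80

The missing cell is in the exposed row: 1495 − 739 = 756.
So a = 756, b = 739, c = 537, d = 2432.
RR = [a/(a+b)] / [c/(c+d)] = (756/1495) / (537/2969) = 0.50569/0.18087 = 2.79587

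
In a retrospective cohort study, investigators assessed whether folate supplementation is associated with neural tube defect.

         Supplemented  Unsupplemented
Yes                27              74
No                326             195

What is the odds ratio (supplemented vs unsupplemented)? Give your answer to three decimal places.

0.218

Reading the table with exposure as columns: a = 27 (Supplemented, case), b = 326 (Supplemented, non-case), c = 74 (Unsupplemented, case), d = 195.
OR = (a·d)/(b·c) = (27 × 195) / (326 × 74) = 5265 / 24124 = 0.21825
Exposure is associated with lower odds of neural tube defect (OR = 0.22 < 1).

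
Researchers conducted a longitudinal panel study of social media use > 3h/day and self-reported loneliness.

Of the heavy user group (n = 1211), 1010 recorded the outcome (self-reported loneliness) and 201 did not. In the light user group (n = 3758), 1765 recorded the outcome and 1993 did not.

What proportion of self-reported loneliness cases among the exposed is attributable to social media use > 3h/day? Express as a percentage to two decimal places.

From the description: a = 1010, b = 201, c = 1765, d = 1993.
Risk in exposed = 1010/1211 = 0.83402; risk in unexposed = 1765/3758 = 0.46966.
RR = 0.83402/0.46966 = 1.77578
AR% = (RR − 1)/RR × 100 = (1.77578 − 1)/1.77578 × 100 = 43.6867%

43.69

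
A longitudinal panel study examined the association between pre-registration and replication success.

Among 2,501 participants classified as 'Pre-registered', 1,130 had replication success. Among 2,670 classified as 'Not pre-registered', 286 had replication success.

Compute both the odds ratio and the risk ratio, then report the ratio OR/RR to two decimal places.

From the description: a = 1130, b = 1371, c = 286, d = 2384.
OR = (1130·2384)/(1371·286) = 2693920/392106 = 6.87039
Risk in exposed = 1130/2501 = 0.45182; risk in unexposed = 286/2670 = 0.10712; RR = 4.21803
OR/RR = 6.87039 / 4.21803 = 1.62881
The outcome is not rare, so the OR lies further from 1 than the RR.

1.63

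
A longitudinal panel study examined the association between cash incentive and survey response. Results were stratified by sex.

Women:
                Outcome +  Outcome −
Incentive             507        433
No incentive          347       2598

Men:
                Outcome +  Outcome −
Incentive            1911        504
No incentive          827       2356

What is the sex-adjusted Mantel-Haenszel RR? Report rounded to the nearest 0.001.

RR_MH = Σ(aᵢ·n₀ᵢ/nᵢ) / Σ(cᵢ·n₁ᵢ/nᵢ), with n₁ᵢ = aᵢ+bᵢ (exposed), n₀ᵢ = cᵢ+dᵢ (unexposed), nᵢ = n₁ᵢ+n₀ᵢ.
Stratum 1 (Women): n₁ = 940, n₀ = 2945, n = 3885; a·n₀/n = 507·2945/3885 = 384.3282; c·n₁/n = 347·940/3885 = 83.9588
Stratum 2 (Men): n₁ = 2415, n₀ = 3183, n = 5598; a·n₀/n = 1911·3183/5598 = 1086.5868; c·n₁/n = 827·2415/5598 = 356.7712
RR_MH = (384.3282 + 1086.5868) / (83.9588 + 356.7712) = 1470.9150 / 440.7300 = 3.33745

3.337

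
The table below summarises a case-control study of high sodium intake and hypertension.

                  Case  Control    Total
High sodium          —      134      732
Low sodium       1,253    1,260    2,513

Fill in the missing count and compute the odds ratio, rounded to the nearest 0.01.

The missing cell is in the exposed row: 732 − 134 = 598.
So a = 598, b = 134, c = 1253, d = 1260.
OR = (a·d)/(b·c) = (598 × 1260) / (134 × 1253) = 753480 / 167902 = 4.48762

4.49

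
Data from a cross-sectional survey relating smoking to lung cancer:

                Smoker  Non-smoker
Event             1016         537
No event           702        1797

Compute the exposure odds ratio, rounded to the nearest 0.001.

Reading the table with exposure as columns: a = 1016 (Smoker, case), b = 702 (Smoker, non-case), c = 537 (Non-smoker, case), d = 1797.
OR = (a·d)/(b·c) = (1016 × 1797) / (702 × 537) = 1825752 / 376974 = 4.84318
The odds of lung cancer are about 4.84 times as high in the smoker group.

4.843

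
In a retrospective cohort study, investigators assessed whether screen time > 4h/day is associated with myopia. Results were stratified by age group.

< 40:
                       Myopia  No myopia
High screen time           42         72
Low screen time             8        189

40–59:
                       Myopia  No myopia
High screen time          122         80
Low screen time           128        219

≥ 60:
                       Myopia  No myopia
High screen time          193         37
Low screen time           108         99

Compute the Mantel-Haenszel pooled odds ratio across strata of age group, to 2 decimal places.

OR_MH = Σ(aᵢdᵢ/nᵢ) / Σ(bᵢcᵢ/nᵢ), where nᵢ is the stratum total.
Stratum 1 (< 40): n = 311; a·d/n = 42·189/311 = 25.5241; b·c/n = 72·8/311 = 1.8521
Stratum 2 (40–59): n = 549; a·d/n = 122·219/549 = 48.6667; b·c/n = 80·128/549 = 18.6521
Stratum 3 (≥ 60): n = 437; a·d/n = 193·99/437 = 43.7231; b·c/n = 37·108/437 = 9.1442
OR_MH = (25.5241 + 48.6667 + 43.7231) / (1.8521 + 18.6521 + 9.1442) = 117.9139 / 29.6483 = 3.97708

3.98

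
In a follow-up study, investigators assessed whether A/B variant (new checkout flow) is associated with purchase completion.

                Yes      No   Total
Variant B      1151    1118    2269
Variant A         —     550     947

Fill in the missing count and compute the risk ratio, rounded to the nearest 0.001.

The missing cell is in the unexposed row: 947 − 550 = 397.
So a = 1151, b = 1118, c = 397, d = 550.
RR = [a/(a+b)] / [c/(c+d)] = (1151/2269) / (397/947) = 0.50727/0.41922 = 1.21004

1.210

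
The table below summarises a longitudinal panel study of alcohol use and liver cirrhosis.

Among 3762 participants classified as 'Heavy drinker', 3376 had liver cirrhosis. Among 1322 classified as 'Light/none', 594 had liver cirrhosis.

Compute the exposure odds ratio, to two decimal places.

From the description: a = 3376, b = 386, c = 594, d = 728.
OR = (a·d)/(b·c) = (3376 × 728) / (386 × 594) = 2457728 / 229284 = 10.71914
The odds of liver cirrhosis are about 10.72 times as high in the heavy drinker group.

10.72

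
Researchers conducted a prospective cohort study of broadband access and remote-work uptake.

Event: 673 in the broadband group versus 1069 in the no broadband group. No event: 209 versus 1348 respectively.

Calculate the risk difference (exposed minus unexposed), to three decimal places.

0.321

From the description: a = 673, b = 209, c = 1069, d = 1348.
Risk in exposed = 673/882 = 0.763039; risk in unexposed = 1069/2417 = 0.442284.
Risk difference = 0.763039 − 0.442284 = 0.320755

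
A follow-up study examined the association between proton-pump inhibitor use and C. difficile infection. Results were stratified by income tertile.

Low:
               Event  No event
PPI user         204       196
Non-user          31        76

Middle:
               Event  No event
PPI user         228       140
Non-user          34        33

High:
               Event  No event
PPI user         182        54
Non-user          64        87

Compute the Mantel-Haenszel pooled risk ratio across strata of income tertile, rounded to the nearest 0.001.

1.617

RR_MH = Σ(aᵢ·n₀ᵢ/nᵢ) / Σ(cᵢ·n₁ᵢ/nᵢ), with n₁ᵢ = aᵢ+bᵢ (exposed), n₀ᵢ = cᵢ+dᵢ (unexposed), nᵢ = n₁ᵢ+n₀ᵢ.
Stratum 1 (Low): n₁ = 400, n₀ = 107, n = 507; a·n₀/n = 204·107/507 = 43.0533; c·n₁/n = 31·400/507 = 24.4576
Stratum 2 (Middle): n₁ = 368, n₀ = 67, n = 435; a·n₀/n = 228·67/435 = 35.1172; c·n₁/n = 34·368/435 = 28.7632
Stratum 3 (High): n₁ = 236, n₀ = 151, n = 387; a·n₀/n = 182·151/387 = 71.0129; c·n₁/n = 64·236/387 = 39.0284
RR_MH = (43.0533 + 35.1172 + 71.0129) / (24.4576 + 28.7632 + 39.0284) = 149.1834 / 92.2492 = 1.61718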